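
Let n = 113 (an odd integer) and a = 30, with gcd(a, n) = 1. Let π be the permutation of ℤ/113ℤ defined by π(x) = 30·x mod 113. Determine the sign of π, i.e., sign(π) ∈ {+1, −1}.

Trace 1: π^k(1) = [1, 30, 109, 106, 16, 28, 49] for k=0..6.
Cycle type of π: 7×16 + 1; total 17 cycles.
With 17 cycles on 113 points, sign = (−1)^{113−17} = +1.
Via Zolotarev, sign(π_{30}) = (30|113) = +1.

+1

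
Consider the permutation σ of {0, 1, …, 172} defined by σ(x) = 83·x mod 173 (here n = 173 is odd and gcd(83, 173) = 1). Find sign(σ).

Orbit of 1 under x↦83x: [1, 83, 142, 22, 96, 10, 138]… (length divides ord_173(83)).
π_83 has 5 disjoint cycles with lengths [43, 43, 43, 43, 1] on {0,…,172}.
5 cycles on 173: each ℓ→(−1)^(ℓ−1), product (−1)^168 = +1.

+1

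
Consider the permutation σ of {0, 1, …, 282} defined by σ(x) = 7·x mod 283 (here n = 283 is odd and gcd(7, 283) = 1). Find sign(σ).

+1

Orbit of 264 under x↦7x: [264, 150, 201, 275, 227, 174, 86]… (length divides ord_283(7)).
Cycle type of π: 141×2 + 1; total 3 cycles.
Σ(ℓ_i−1) = 283−3 = 280; sign = (−1)^280 = +1.
Check: (7/283) = +1 by Zolotarev.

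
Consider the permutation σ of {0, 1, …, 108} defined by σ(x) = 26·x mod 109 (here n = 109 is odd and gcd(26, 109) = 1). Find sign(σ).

+1

Orbit of 3 under x↦26x: [3, 78, 66, 81, 35, 38, 7]… (length divides ord_109(26)).
The orbit structure of x ↦ 26x mod 109: 5 orbits of sizes [27, 27, 27, 27, 1].
5 cycles on 109: each ℓ→(−1)^(ℓ−1), product (−1)^104 = +1.
(26|109)_J = +1 (Zolotarev's lemma cross-check).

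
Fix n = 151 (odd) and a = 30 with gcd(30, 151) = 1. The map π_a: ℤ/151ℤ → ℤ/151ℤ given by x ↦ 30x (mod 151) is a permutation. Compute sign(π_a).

-1

Trace 131: π^k(131) = [131, 4, 120, 127, 35, 144, 92] for k=0..6.
The orbit structure of x ↦ 30x mod 151: 2 orbits of sizes [150, 1].
sign(π) = (−1)^{n − #cycles} = (−1)^{151−2} = (−1)^149 = -1.
Via Zolotarev, sign(π_{30}) = (30|151) = -1.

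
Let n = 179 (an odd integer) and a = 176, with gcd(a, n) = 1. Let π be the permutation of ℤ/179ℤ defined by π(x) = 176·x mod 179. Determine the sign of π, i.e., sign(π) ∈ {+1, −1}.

-1

Orbit of 59 under x↦176x: [59, 2, 173, 18, 125, 162, 51]… (length divides ord_179(176)).
The orbit structure of x ↦ 176x mod 179: 2 orbits of sizes [178, 1].
2 cycles on 179: each ℓ→(−1)^(ℓ−1), product (−1)^177 = -1.
Zolotarev: (176|179) = -1, matching the cycle-count sign.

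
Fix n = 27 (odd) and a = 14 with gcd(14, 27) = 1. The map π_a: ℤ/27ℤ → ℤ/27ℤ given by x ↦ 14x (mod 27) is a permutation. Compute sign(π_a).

Start at x=19: 19 → 23 → 25 → 26 → 13 → 20 → 10 → … (one orbit).
π_14 has 4 disjoint cycles with lengths [18, 6, 2, 1] on {0,…,26}.
27 − 4 = 23 transpositions; sign(π) = (−1)^23 = -1.
Zolotarev: (14|27) = -1, matching the cycle-count sign.

-1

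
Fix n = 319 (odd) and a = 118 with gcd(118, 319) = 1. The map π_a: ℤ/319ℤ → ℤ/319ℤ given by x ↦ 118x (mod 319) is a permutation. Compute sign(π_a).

+1

Trace 210: π^k(210) = [210, 217, 86, 259, 257, 21, 245] for k=0..6.
Cycle lengths of π_118 on ℤ/319ℤ: [140, 140, 28, 10, 1]; 5 cycles in total.
sign(π) = (−1)^{n − #cycles} = (−1)^{319−5} = (−1)^314 = +1.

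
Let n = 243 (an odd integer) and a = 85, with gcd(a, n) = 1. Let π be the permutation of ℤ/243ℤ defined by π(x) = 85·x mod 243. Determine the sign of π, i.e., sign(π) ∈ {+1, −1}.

Start at x=55: 55 → 58 → 70 → 118 → 67 → 106 → 19 → … (one orbit).
Decompose π into cycles: lengths [81, 81, 27, 27, 9, 9, 3, 3, 1, 1, 1] (11 cycles, including the fixed point 0).
243 − 11 = 232 transpositions; sign(π) = (−1)^232 = +1.
(85|243)_J = +1 (Zolotarev's lemma cross-check).

+1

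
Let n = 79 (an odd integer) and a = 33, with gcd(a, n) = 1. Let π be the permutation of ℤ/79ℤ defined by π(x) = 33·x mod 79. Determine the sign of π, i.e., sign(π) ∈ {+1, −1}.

Trace 65: π^k(65) = [65, 12, 1, 33, 62, 71, 52] for k=0..6.
π_33 has 4 disjoint cycles with lengths [26, 26, 26, 1] on {0,…,78}.
n − c = 79 − 4 = 75; sign = (−1)^75 = -1.

-1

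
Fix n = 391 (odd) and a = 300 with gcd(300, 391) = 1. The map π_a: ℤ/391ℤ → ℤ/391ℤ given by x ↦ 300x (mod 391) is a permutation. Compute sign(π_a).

-1

Orbit of 1 under x↦300x: [1, 300, 70, 277, 208, 231, 93]… (length divides ord_391(300)).
π_300 has 46 disjoint cycles with lengths [16, 16, 16, 16, 16, 16, 16, 16, 16, 16, 16, 16, 16, 16, 16, 16, 16, 16, 16, 16, 16, 16, 16, 1, 1, 1, 1, 1, 1, 1, 1, 1, 1, 1, 1, 1, 1, 1, 1, 1, 1, 1, 1, 1, 1, 1] on {0,…,390}.
Σ(ℓ_i−1) = 391−46 = 345; sign = (−1)^345 = -1.
The Jacobi symbol (300|391) = -1 (Zolotarev) agrees.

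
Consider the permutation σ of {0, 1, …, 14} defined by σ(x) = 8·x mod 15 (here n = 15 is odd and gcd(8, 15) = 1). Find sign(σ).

Trace 8: π^k(8) = [8, 4, 2, 1] for k=0..3.
Cycle lengths of π_8 on ℤ/15ℤ: [4, 4, 4, 2, 1]; 5 cycles in total.
15 − 5 = 10 transpositions; sign(π) = (−1)^10 = +1.

+1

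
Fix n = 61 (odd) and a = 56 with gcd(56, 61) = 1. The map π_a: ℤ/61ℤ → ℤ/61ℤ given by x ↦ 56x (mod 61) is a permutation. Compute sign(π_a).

Trace 9: π^k(9) = [9, 16, 42, 34, 13, 57, 20] for k=0..6.
The orbit structure of x ↦ 56x mod 61: 5 orbits of sizes [15, 15, 15, 15, 1].
Σ(ℓ_i−1) = 61−5 = 56; sign = (−1)^56 = +1.
Zolotarev: (56|61) = +1, matching the cycle-count sign.

+1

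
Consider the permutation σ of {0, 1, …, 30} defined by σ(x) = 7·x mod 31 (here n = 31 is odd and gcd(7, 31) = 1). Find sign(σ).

+1

Orbit of 16 under x↦7x: [16, 19, 9, 1, 7, 18, 2]… (length divides ord_31(7)).
3 cycles of lengths [15, 15, 1].
n − c = 31 − 3 = 28; sign = (−1)^28 = +1.
Via Zolotarev, sign(π_{7}) = (7|31) = +1.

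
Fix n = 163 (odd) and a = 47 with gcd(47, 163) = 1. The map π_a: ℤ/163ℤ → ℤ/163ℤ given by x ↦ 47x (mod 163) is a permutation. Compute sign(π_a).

Trace 35: π^k(35) = [35, 15, 53, 46, 43, 65, 121] for k=0..6.
The orbit structure of x ↦ 47x mod 163: 3 orbits of sizes [81, 81, 1].
Σ(ℓ_i−1) = 163−3 = 160; sign = (−1)^160 = +1.

+1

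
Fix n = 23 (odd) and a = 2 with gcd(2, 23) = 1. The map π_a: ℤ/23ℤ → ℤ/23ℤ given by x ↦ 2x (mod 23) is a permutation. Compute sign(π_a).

Orbit of 8 under x↦2x: [8, 16, 9, 18, 13, 3, 6]… (length divides ord_23(2)).
Decompose π into cycles: lengths [11, 11, 1] (3 cycles, including the fixed point 0).
n − c = 23 − 3 = 20; sign = (−1)^20 = +1.
Check: (2/23) = +1 by Zolotarev.

+1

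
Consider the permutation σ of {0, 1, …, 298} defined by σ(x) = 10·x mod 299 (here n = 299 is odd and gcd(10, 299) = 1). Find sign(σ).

-1

Trace 168: π^k(168) = [168, 185, 56, 261, 218, 87, 272] for k=0..6.
π_10 has 8 disjoint cycles with lengths [66, 66, 66, 66, 22, 6, 6, 1] on {0,…,298}.
299 − 8 = 291 transpositions; sign(π) = (−1)^291 = -1.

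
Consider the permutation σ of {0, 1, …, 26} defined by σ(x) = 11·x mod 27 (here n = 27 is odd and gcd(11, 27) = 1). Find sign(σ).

Trace 7: π^k(7) = [7, 23, 10, 2, 22, 26, 16] for k=0..6.
Decompose π into cycles: lengths [18, 6, 2, 1] (4 cycles, including the fixed point 0).
Σ(ℓ_i−1) = 27−4 = 23; sign = (−1)^23 = -1.
Via Zolotarev, sign(π_{11}) = (11|27) = -1.

-1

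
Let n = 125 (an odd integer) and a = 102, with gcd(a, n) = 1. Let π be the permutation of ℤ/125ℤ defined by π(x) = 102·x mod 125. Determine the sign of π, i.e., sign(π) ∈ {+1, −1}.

Trace 56: π^k(56) = [56, 87, 124, 23, 96, 42, 34] for k=0..6.
Cycle type of π: 100 + 20 + 4 + 1; total 4 cycles.
125 − 4 = 121 transpositions; sign(π) = (−1)^121 = -1.

-1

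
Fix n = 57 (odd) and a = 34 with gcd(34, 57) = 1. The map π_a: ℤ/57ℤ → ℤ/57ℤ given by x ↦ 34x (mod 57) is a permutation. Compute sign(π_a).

Start at x=7: 7 → 10 → 55 → 46 → 25 → 52 → 1 → … (one orbit).
The orbit structure of x ↦ 34x mod 57: 6 orbits of sizes [18, 18, 18, 1, 1, 1].
Σ(ℓ_i−1) = 57−6 = 51; sign = (−1)^51 = -1.
Via Zolotarev, sign(π_{34}) = (34|57) = -1.

-1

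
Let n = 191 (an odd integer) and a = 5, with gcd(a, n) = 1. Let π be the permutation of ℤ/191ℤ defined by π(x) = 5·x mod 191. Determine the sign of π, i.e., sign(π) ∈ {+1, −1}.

+1

Trace 6: π^k(6) = [6, 30, 150, 177, 121, 32, 160] for k=0..6.
Decompose π into cycles: lengths [19, 19, 19, 19, 19, 19, 19, 19, 19, 19, 1] (11 cycles, including the fixed point 0).
n − c = 191 − 11 = 180; sign = (−1)^180 = +1.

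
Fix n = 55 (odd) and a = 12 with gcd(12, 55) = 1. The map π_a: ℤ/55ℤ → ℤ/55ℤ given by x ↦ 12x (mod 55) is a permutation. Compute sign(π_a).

-1

Orbit of 1 under x↦12x: [1, 12, 34, 23]… (length divides ord_55(12)).
Cycle lengths of π_12 on ℤ/55ℤ: [4, 4, 4, 4, 4, 4, 4, 4, 4, 4, 4, 1, 1, 1, 1, 1, 1, 1, 1, 1, 1, 1]; 22 cycles in total.
n − c = 55 − 22 = 33; sign = (−1)^33 = -1.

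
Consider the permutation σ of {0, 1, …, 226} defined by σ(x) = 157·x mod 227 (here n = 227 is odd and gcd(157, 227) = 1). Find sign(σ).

-1

Orbit of 190 under x↦157x: [190, 93, 73, 111, 175, 8, 121]… (length divides ord_227(157)).
Cycle type of π: 226 + 1; total 2 cycles.
sign(π) = (−1)^{n − #cycles} = (−1)^{227−2} = (−1)^225 = -1.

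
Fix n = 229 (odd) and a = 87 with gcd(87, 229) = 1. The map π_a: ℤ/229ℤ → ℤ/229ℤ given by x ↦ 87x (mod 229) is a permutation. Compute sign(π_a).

-1

Orbit of 28 under x↦87x: [28, 146, 107, 149, 139, 185, 65]… (length divides ord_229(87)).
Decompose π into cycles: lengths [228, 1] (2 cycles, including the fixed point 0).
sign(π) = (−1)^{n − #cycles} = (−1)^{229−2} = (−1)^227 = -1.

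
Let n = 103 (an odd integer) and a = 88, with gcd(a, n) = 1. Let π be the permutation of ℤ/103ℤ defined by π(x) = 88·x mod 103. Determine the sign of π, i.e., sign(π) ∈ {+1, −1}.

Trace 81: π^k(81) = [81, 21, 97, 90, 92, 62, 100] for k=0..6.
2 cycles of lengths [102, 1].
n − c = 103 − 2 = 101; sign = (−1)^101 = -1.
Zolotarev: (88|103) = -1, matching the cycle-count sign.

-1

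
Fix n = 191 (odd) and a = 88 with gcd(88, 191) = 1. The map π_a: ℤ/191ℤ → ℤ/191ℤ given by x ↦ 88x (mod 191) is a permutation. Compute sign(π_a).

Start at x=154: 154 → 182 → 163 → 19 → 144 → 66 → 78 → … (one orbit).
The orbit structure of x ↦ 88x mod 191: 2 orbits of sizes [190, 1].
2 cycles on 191: each ℓ→(−1)^(ℓ−1), product (−1)^189 = -1.
Check: (88/191) = -1 by Zolotarev.

-1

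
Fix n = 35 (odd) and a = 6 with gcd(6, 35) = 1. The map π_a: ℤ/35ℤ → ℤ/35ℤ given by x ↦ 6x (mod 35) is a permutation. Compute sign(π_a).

-1

Trace 1: π^k(1) = [1, 6] for k=0..1.
Decompose π into cycles: lengths [2, 2, 2, 2, 2, 2, 2, 2, 2, 2, 2, 2, 2, 2, 2, 1, 1, 1, 1, 1] (20 cycles, including the fixed point 0).
35 − 20 = 15 transpositions; sign(π) = (−1)^15 = -1.
(6|35)_J = -1 (Zolotarev's lemma cross-check).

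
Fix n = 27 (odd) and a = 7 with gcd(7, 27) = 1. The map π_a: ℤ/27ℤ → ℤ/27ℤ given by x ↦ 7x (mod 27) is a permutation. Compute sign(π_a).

Orbit of 10 under x↦7x: [10, 16, 4, 1, 7, 22, 19]… (length divides ord_27(7)).
Decompose π into cycles: lengths [9, 9, 3, 3, 1, 1, 1] (7 cycles, including the fixed point 0).
sign(π) = (−1)^{n − #cycles} = (−1)^{27−7} = (−1)^20 = +1.
Check: (7/27) = +1 by Zolotarev.

+1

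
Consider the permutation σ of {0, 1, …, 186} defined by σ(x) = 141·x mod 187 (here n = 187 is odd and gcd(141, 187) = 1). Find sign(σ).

Orbit of 42 under x↦141x: [42, 125, 47, 82, 155, 163, 169]… (length divides ord_187(141)).
6 cycles of lengths [80, 80, 16, 5, 5, 1].
187 − 6 = 181 transpositions; sign(π) = (−1)^181 = -1.
(141|187)_J = -1 (Zolotarev's lemma cross-check).

-1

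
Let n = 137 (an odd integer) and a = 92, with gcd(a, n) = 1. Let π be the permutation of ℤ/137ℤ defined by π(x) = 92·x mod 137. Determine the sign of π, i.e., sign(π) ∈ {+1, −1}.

-1

Start at x=78: 78 → 52 → 126 → 84 → 56 → 83 → 101 → … (one orbit).
Cycle type of π: 136 + 1; total 2 cycles.
n − c = 137 − 2 = 135; sign = (−1)^135 = -1.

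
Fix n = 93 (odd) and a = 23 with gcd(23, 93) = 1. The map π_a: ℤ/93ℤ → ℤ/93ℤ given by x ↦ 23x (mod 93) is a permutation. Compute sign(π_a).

+1

Trace 4: π^k(4) = [4, 92, 70, 29, 16, 89, 1] for k=0..6.
Cycle lengths of π_23 on ℤ/93ℤ: [10, 10, 10, 10, 10, 10, 10, 10, 10, 2, 1]; 11 cycles in total.
11 cycles on 93: each ℓ→(−1)^(ℓ−1), product (−1)^82 = +1.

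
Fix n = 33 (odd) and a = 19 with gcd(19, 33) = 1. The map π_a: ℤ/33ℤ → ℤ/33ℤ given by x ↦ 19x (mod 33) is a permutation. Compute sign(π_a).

Trace 10: π^k(10) = [10, 25, 13, 16, 7, 1, 19] for k=0..6.
Cycle type of π: 10×3 + 1×3; total 6 cycles.
n − c = 33 − 6 = 27; sign = (−1)^27 = -1.

-1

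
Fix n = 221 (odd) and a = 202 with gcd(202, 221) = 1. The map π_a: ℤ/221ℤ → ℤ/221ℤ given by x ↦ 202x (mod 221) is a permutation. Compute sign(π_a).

-1

Orbit of 38 under x↦202x: [38, 162, 16, 138, 30, 93, 1]… (length divides ord_221(202)).
Cycle lengths of π_202 on ℤ/221ℤ: [24, 24, 24, 24, 24, 24, 24, 24, 12, 8, 8, 1]; 12 cycles in total.
12 cycles on 221: each ℓ→(−1)^(ℓ−1), product (−1)^209 = -1.
The Jacobi symbol (202|221) = -1 (Zolotarev) agrees.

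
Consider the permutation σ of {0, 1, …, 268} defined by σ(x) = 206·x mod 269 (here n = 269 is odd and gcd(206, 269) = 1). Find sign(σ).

-1

Orbit of 71 under x↦206x: [71, 100, 156, 125, 195, 89, 42]… (length divides ord_269(206)).
Cycle lengths of π_206 on ℤ/269ℤ: [268, 1]; 2 cycles in total.
sign(π) = (−1)^{n − #cycles} = (−1)^{269−2} = (−1)^267 = -1.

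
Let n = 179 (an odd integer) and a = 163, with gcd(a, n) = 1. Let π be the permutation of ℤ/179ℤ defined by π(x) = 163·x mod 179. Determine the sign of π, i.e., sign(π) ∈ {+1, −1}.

-1

Start at x=150: 150 → 106 → 94 → 107 → 78 → 5 → 99 → … (one orbit).
2 cycles of lengths [178, 1].
Σ(ℓ_i−1) = 179−2 = 177; sign = (−1)^177 = -1.
Check: (163/179) = -1 by Zolotarev.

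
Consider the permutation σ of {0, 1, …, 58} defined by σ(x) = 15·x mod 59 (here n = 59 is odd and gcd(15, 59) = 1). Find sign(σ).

Start at x=22: 22 → 35 → 53 → 28 → 7 → 46 → 41 → … (one orbit).
The orbit structure of x ↦ 15x mod 59: 3 orbits of sizes [29, 29, 1].
Σ(ℓ_i−1) = 59−3 = 56; sign = (−1)^56 = +1.

+1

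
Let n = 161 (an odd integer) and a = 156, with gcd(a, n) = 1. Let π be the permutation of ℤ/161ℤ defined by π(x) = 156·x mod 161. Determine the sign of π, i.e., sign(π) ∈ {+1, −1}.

+1

Start at x=156: 156 → 25 → 36 → 142 → 95 → 8 → 121 → … (one orbit).
The orbit structure of x ↦ 156x mod 161: 9 orbits of sizes [33, 33, 33, 33, 11, 11, 3, 3, 1].
With 9 cycles on 161 points, sign = (−1)^{161−9} = +1.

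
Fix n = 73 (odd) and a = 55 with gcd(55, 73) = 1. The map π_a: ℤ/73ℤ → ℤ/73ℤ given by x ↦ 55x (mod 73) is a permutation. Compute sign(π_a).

Orbit of 37 under x↦55x: [37, 64, 16, 4, 1, 55, 32]… (length divides ord_73(55)).
Cycle lengths of π_55 on ℤ/73ℤ: [9, 9, 9, 9, 9, 9, 9, 9, 1]; 9 cycles in total.
73 − 9 = 64 transpositions; sign(π) = (−1)^64 = +1.
(55|73)_J = +1 (Zolotarev's lemma cross-check).

+1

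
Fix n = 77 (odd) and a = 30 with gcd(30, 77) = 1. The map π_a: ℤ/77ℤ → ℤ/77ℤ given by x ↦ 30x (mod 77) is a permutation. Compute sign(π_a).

Orbit of 57 under x↦30x: [57, 16, 18, 1, 30, 53, 50]… (length divides ord_77(30)).
Cycle type of π: 30×2 + 10 + 3×2 + 1; total 6 cycles.
77 − 6 = 71 transpositions; sign(π) = (−1)^71 = -1.

-1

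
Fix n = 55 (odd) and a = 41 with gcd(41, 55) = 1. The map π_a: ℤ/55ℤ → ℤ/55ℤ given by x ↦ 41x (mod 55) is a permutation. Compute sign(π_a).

-1

Start at x=6: 6 → 26 → 21 → 36 → 46 → 16 → 51 → … (one orbit).
Cycle type of π: 10×5 + 1×5; total 10 cycles.
10 cycles on 55: each ℓ→(−1)^(ℓ−1), product (−1)^45 = -1.
The Jacobi symbol (41|55) = -1 (Zolotarev) agrees.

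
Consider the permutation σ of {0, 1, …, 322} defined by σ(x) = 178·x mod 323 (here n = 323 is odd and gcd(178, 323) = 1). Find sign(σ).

Start at x=121: 121 → 220 → 77 → 140 → 49 → 1 → 178 → … (one orbit).
π_178 has 21 disjoint cycles with lengths [24, 24, 24, 24, 24, 24, 24, 24, 24, 24, 24, 24, 8, 8, 3, 3, 3, 3, 3, 3, 1] on {0,…,322}.
With 21 cycles on 323 points, sign = (−1)^{323−21} = +1.
The Jacobi symbol (178|323) = +1 (Zolotarev) agrees.

+1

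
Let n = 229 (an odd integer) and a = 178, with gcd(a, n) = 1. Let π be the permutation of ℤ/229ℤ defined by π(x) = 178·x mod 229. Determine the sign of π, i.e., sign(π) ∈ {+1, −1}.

+1

Trace 130: π^k(130) = [130, 11, 126, 215, 27, 226, 153] for k=0..6.
Cycle lengths of π_178 on ℤ/229ℤ: [114, 114, 1]; 3 cycles in total.
sign(π) = (−1)^{n − #cycles} = (−1)^{229−3} = (−1)^226 = +1.
Check: (178/229) = +1 by Zolotarev.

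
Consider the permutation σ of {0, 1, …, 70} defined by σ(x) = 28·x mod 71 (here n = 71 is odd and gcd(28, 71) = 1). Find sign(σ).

Trace 32: π^k(32) = [32, 44, 25, 61, 4, 41, 12] for k=0..6.
The orbit structure of x ↦ 28x mod 71: 2 orbits of sizes [70, 1].
Σ(ℓ_i−1) = 71−2 = 69; sign = (−1)^69 = -1.
Via Zolotarev, sign(π_{28}) = (28|71) = -1.

-1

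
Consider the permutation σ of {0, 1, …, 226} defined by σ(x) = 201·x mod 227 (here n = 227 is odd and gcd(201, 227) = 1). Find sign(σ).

Orbit of 192 under x↦201x: [192, 2, 175, 217, 33, 50, 62]… (length divides ord_227(201)).
Cycle type of π: 226 + 1; total 2 cycles.
With 2 cycles on 227 points, sign = (−1)^{227−2} = -1.
(201|227)_J = -1 (Zolotarev's lemma cross-check).

-1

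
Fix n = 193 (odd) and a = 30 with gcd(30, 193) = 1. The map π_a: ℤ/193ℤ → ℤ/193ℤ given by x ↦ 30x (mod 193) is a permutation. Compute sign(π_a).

Orbit of 117 under x↦30x: [117, 36, 115, 169, 52, 16, 94]… (length divides ord_193(30)).
Cycle lengths of π_30 on ℤ/193ℤ: [192, 1]; 2 cycles in total.
193 − 2 = 191 transpositions; sign(π) = (−1)^191 = -1.

-1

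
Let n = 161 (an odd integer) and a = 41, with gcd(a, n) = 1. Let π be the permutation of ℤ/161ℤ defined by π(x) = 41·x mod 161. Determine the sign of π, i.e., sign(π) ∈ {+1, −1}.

Trace 127: π^k(127) = [127, 55, 1, 41, 71, 13, 50] for k=0..6.
π_41 has 12 disjoint cycles with lengths [22, 22, 22, 22, 22, 22, 11, 11, 2, 2, 2, 1] on {0,…,160}.
12 cycles on 161: each ℓ→(−1)^(ℓ−1), product (−1)^149 = -1.

-1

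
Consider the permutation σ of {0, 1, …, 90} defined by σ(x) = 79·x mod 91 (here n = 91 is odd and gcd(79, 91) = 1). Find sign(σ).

Orbit of 79 under x↦79x: [79, 53, 1]… (length divides ord_91(79)).
π_79 has 39 disjoint cycles with lengths [3, 3, 3, 3, 3, 3, 3, 3, 3, 3, 3, 3, 3, 3, 3, 3, 3, 3, 3, 3, 3, 3, 3, 3, 3, 3, 1, 1, 1, 1, 1, 1, 1, 1, 1, 1, 1, 1, 1] on {0,…,90}.
Σ(ℓ_i−1) = 91−39 = 52; sign = (−1)^52 = +1.
(79|91)_J = +1 (Zolotarev's lemma cross-check).

+1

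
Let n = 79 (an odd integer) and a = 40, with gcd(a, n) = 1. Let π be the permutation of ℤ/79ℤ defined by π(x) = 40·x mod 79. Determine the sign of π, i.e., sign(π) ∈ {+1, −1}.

+1

Trace 64: π^k(64) = [64, 32, 16, 8, 4, 2, 1] for k=0..6.
The orbit structure of x ↦ 40x mod 79: 3 orbits of sizes [39, 39, 1].
sign(π) = (−1)^{n − #cycles} = (−1)^{79−3} = (−1)^76 = +1.
(40|79)_J = +1 (Zolotarev's lemma cross-check).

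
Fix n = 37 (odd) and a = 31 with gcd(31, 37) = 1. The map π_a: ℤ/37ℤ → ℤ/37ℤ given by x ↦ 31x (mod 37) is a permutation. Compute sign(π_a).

-1

Start at x=6: 6 → 1 → 31 → 36 → 6 (one orbit).
10 cycles of lengths [4, 4, 4, 4, 4, 4, 4, 4, 4, 1].
With 10 cycles on 37 points, sign = (−1)^{37−10} = -1.
Via Zolotarev, sign(π_{31}) = (31|37) = -1.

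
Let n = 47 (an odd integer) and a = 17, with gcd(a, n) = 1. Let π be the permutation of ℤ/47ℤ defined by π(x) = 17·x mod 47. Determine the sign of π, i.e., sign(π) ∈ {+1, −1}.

+1

Start at x=14: 14 → 3 → 4 → 21 → 28 → 6 → 8 → … (one orbit).
π_17 has 3 disjoint cycles with lengths [23, 23, 1] on {0,…,46}.
Σ(ℓ_i−1) = 47−3 = 44; sign = (−1)^44 = +1.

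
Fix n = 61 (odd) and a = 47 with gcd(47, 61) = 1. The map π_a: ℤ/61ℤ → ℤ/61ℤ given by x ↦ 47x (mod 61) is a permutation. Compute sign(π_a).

+1

Orbit of 47 under x↦47x: [47, 13, 1]… (length divides ord_61(47)).
The orbit structure of x ↦ 47x mod 61: 21 orbits of sizes [3, 3, 3, 3, 3, 3, 3, 3, 3, 3, 3, 3, 3, 3, 3, 3, 3, 3, 3, 3, 1].
61 − 21 = 40 transpositions; sign(π) = (−1)^40 = +1.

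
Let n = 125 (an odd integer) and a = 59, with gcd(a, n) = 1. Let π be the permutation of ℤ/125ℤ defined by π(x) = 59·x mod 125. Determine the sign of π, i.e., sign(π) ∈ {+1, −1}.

+1

Orbit of 29 under x↦59x: [29, 86, 74, 116, 94, 46, 89]… (length divides ord_125(59)).
Decompose π into cycles: lengths [50, 50, 10, 10, 2, 2, 1] (7 cycles, including the fixed point 0).
With 7 cycles on 125 points, sign = (−1)^{125−7} = +1.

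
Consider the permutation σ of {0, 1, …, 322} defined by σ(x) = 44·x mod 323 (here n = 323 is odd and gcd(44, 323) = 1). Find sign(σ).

Orbit of 54 under x↦44x: [54, 115, 215, 93, 216, 137, 214]… (length divides ord_323(44)).
The orbit structure of x ↦ 44x mod 323: 6 orbits of sizes [144, 144, 16, 9, 9, 1].
Σ(ℓ_i−1) = 323−6 = 317; sign = (−1)^317 = -1.
Check: (44/323) = -1 by Zolotarev.

-1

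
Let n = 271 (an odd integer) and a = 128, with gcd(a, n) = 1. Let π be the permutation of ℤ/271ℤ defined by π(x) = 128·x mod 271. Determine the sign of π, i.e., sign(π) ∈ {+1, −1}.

+1

Orbit of 163 under x↦128x: [163, 268, 158, 170, 80, 213, 164]… (length divides ord_271(128)).
Decompose π into cycles: lengths [135, 135, 1] (3 cycles, including the fixed point 0).
3 cycles on 271: each ℓ→(−1)^(ℓ−1), product (−1)^268 = +1.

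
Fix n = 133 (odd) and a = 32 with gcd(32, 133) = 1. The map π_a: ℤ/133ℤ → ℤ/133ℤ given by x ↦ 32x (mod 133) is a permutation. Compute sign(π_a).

-1

Start at x=67: 67 → 16 → 113 → 25 → 2 → 64 → 53 → … (one orbit).
π_32 has 10 disjoint cycles with lengths [18, 18, 18, 18, 18, 18, 18, 3, 3, 1] on {0,…,132}.
n − c = 133 − 10 = 123; sign = (−1)^123 = -1.
The Jacobi symbol (32|133) = -1 (Zolotarev) agrees.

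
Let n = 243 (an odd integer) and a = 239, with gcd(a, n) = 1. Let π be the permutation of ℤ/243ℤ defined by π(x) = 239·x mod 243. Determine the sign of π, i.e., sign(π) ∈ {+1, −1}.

-1

Orbit of 203 under x↦239x: [203, 160, 89, 130, 209, 136, 185]… (length divides ord_243(239)).
The orbit structure of x ↦ 239x mod 243: 6 orbits of sizes [162, 54, 18, 6, 2, 1].
sign(π) = (−1)^{n − #cycles} = (−1)^{243−6} = (−1)^237 = -1.
Check: (239/243) = -1 by Zolotarev.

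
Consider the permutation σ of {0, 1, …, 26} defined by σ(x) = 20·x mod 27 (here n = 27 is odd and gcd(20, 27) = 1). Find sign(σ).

Start at x=16: 16 → 23 → 1 → 20 → 22 → 8 → 25 → … (one orbit).
Cycle type of π: 18 + 6 + 2 + 1; total 4 cycles.
sign(π) = (−1)^{n − #cycles} = (−1)^{27−4} = (−1)^23 = -1.
The Jacobi symbol (20|27) = -1 (Zolotarev) agrees.

-1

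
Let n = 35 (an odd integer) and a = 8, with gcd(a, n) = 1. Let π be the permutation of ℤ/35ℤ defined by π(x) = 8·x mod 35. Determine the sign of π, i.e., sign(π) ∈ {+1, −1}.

Start at x=22: 22 → 1 → 8 → 29 → 22 (one orbit).
Cycle type of π: 4×7 + 1×7; total 14 cycles.
14 cycles on 35: each ℓ→(−1)^(ℓ−1), product (−1)^21 = -1.

-1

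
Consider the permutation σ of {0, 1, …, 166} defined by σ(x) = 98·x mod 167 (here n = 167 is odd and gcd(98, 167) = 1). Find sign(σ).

Trace 127: π^k(127) = [127, 88, 107, 132, 77, 31, 32] for k=0..6.
Cycle lengths of π_98 on ℤ/167ℤ: [83, 83, 1]; 3 cycles in total.
3 cycles on 167: each ℓ→(−1)^(ℓ−1), product (−1)^164 = +1.

+1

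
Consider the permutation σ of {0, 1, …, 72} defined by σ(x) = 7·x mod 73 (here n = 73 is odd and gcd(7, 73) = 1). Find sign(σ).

-1

Start at x=9: 9 → 63 → 3 → 21 → 1 → 7 → 49 → … (one orbit).
Cycle type of π: 24×3 + 1; total 4 cycles.
4 cycles on 73: each ℓ→(−1)^(ℓ−1), product (−1)^69 = -1.
(7|73)_J = -1 (Zolotarev's lemma cross-check).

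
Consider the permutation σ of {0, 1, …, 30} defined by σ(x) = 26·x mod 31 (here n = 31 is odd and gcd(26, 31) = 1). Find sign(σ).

-1

Start at x=25: 25 → 30 → 5 → 6 → 1 → 26 → 25 (one orbit).
Cycle type of π: 6×5 + 1; total 6 cycles.
6 cycles on 31: each ℓ→(−1)^(ℓ−1), product (−1)^25 = -1.
(26|31)_J = -1 (Zolotarev's lemma cross-check).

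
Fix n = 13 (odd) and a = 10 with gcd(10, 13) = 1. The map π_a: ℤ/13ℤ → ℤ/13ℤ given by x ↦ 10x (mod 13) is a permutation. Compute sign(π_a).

Trace 10: π^k(10) = [10, 9, 12, 3, 4, 1] for k=0..5.
The orbit structure of x ↦ 10x mod 13: 3 orbits of sizes [6, 6, 1].
13 − 3 = 10 transpositions; sign(π) = (−1)^10 = +1.
Check: (10/13) = +1 by Zolotarev.

+1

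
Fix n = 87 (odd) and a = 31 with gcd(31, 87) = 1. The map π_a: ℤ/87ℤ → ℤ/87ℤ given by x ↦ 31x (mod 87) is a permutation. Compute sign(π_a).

Trace 43: π^k(43) = [43, 28, 85, 25, 79, 13, 55] for k=0..6.
Cycle lengths of π_31 on ℤ/87ℤ: [28, 28, 28, 1, 1, 1]; 6 cycles in total.
87 − 6 = 81 transpositions; sign(π) = (−1)^81 = -1.
Check: (31/87) = -1 by Zolotarev.

-1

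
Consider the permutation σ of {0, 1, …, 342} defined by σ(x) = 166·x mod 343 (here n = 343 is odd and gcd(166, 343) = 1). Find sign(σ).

Start at x=97: 97 → 324 → 276 → 197 → 117 → 214 → 195 → … (one orbit).
16 cycles of lengths [42, 42, 42, 42, 42, 42, 42, 6, 6, 6, 6, 6, 6, 6, 6, 1].
Σ(ℓ_i−1) = 343−16 = 327; sign = (−1)^327 = -1.
(166|343)_J = -1 (Zolotarev's lemma cross-check).

-1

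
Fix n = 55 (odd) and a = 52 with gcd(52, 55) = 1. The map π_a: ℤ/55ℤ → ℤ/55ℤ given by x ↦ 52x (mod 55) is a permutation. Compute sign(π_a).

Trace 34: π^k(34) = [34, 8, 31, 17, 4, 43, 36] for k=0..6.
Decompose π into cycles: lengths [20, 20, 10, 4, 1] (5 cycles, including the fixed point 0).
Σ(ℓ_i−1) = 55−5 = 50; sign = (−1)^50 = +1.
The Jacobi symbol (52|55) = +1 (Zolotarev) agrees.

+1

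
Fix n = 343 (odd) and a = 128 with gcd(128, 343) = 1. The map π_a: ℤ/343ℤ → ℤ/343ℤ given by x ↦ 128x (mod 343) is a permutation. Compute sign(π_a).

+1

Start at x=99: 99 → 324 → 312 → 148 → 79 → 165 → 197 → … (one orbit).
Decompose π into cycles: lengths [21, 21, 21, 21, 21, 21, 21, 21, 21, 21, 21, 21, 21, 21, 3, 3, 3, 3, 3, 3, 3, 3, 3, 3, 3, 3, 3, 3, 3, 3, 1] (31 cycles, including the fixed point 0).
343 − 31 = 312 transpositions; sign(π) = (−1)^312 = +1.
Via Zolotarev, sign(π_{128}) = (128|343) = +1.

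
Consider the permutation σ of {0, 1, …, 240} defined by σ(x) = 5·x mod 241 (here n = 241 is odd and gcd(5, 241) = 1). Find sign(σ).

+1

Start at x=91: 91 → 214 → 106 → 48 → 240 → 236 → 216 → … (one orbit).
The orbit structure of x ↦ 5x mod 241: 7 orbits of sizes [40, 40, 40, 40, 40, 40, 1].
Σ(ℓ_i−1) = 241−7 = 234; sign = (−1)^234 = +1.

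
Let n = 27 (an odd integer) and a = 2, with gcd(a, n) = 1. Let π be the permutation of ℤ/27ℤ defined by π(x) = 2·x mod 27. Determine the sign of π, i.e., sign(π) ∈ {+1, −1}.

Start at x=23: 23 → 19 → 11 → 22 → 17 → 7 → 14 → … (one orbit).
Decompose π into cycles: lengths [18, 6, 2, 1] (4 cycles, including the fixed point 0).
n − c = 27 − 4 = 23; sign = (−1)^23 = -1.

-1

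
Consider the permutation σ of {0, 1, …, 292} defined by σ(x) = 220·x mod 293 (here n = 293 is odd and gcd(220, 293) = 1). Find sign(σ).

Orbit of 35 under x↦220x: [35, 82, 167, 115, 102, 172, 43]… (length divides ord_293(220)).
π_220 has 3 disjoint cycles with lengths [146, 146, 1] on {0,…,292}.
n − c = 293 − 3 = 290; sign = (−1)^290 = +1.
(220|293)_J = +1 (Zolotarev's lemma cross-check).

+1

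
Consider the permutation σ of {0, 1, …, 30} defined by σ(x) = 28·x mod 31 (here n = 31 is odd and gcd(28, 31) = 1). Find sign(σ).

Trace 2: π^k(2) = [2, 25, 18, 8, 7, 10, 1] for k=0..6.
Decompose π into cycles: lengths [15, 15, 1] (3 cycles, including the fixed point 0).
31 − 3 = 28 transpositions; sign(π) = (−1)^28 = +1.

+1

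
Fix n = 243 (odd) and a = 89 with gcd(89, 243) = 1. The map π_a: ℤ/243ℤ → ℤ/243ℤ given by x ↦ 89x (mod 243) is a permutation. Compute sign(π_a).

-1

Orbit of 89 under x↦89x: [89, 145, 26, 127, 125, 190, 143]… (length divides ord_243(89)).
Decompose π into cycles: lengths [54, 54, 54, 18, 18, 18, 6, 6, 6, 2, 2, 2, 2, 1] (14 cycles, including the fixed point 0).
sign(π) = (−1)^{n − #cycles} = (−1)^{243−14} = (−1)^229 = -1.
Via Zolotarev, sign(π_{89}) = (89|243) = -1.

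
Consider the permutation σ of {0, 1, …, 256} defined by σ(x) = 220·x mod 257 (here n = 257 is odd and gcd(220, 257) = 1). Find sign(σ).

-1

Orbit of 40 under x↦220x: [40, 62, 19, 68, 54, 58, 167]… (length divides ord_257(220)).
Cycle type of π: 256 + 1; total 2 cycles.
257 − 2 = 255 transpositions; sign(π) = (−1)^255 = -1.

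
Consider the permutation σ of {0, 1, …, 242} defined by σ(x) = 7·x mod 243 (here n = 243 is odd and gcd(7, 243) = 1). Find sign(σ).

+1

Start at x=208: 208 → 241 → 229 → 145 → 43 → 58 → 163 → … (one orbit).
11 cycles of lengths [81, 81, 27, 27, 9, 9, 3, 3, 1, 1, 1].
243 − 11 = 232 transpositions; sign(π) = (−1)^232 = +1.
Via Zolotarev, sign(π_{7}) = (7|243) = +1.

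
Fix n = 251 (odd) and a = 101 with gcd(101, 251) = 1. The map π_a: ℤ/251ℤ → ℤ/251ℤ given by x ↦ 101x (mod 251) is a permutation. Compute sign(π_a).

+1

Start at x=118: 118 → 121 → 173 → 154 → 243 → 196 → 218 → … (one orbit).
π_101 has 3 disjoint cycles with lengths [125, 125, 1] on {0,…,250}.
sign(π) = (−1)^{n − #cycles} = (−1)^{251−3} = (−1)^248 = +1.
Via Zolotarev, sign(π_{101}) = (101|251) = +1.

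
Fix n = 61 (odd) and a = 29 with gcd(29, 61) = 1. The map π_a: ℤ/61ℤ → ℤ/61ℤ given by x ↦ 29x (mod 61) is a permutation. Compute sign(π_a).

Start at x=21: 21 → 60 → 32 → 13 → 11 → 14 → 40 → … (one orbit).
The orbit structure of x ↦ 29x mod 61: 6 orbits of sizes [12, 12, 12, 12, 12, 1].
Σ(ℓ_i−1) = 61−6 = 55; sign = (−1)^55 = -1.
Zolotarev: (29|61) = -1, matching the cycle-count sign.

-1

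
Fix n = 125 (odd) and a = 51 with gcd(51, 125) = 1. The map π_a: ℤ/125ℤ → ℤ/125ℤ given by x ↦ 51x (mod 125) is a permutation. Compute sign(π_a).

Trace 76: π^k(76) = [76, 1, 51, 101, 26] for k=0..4.
Cycle type of π: 5×20 + 1×25; total 45 cycles.
With 45 cycles on 125 points, sign = (−1)^{125−45} = +1.
Check: (51/125) = +1 by Zolotarev.

+1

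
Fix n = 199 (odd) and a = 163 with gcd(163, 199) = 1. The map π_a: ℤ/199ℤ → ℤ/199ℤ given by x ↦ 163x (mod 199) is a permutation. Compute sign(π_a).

Trace 188: π^k(188) = [188, 197, 72, 194, 180, 87, 52] for k=0..6.
π_163 has 2 disjoint cycles with lengths [198, 1] on {0,…,198}.
n − c = 199 − 2 = 197; sign = (−1)^197 = -1.

-1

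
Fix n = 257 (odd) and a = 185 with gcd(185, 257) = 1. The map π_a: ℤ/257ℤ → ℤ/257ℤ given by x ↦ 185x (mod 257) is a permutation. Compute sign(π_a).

Trace 136: π^k(136) = [136, 231, 73, 141, 128, 36, 235] for k=0..6.
Cycle lengths of π_185 on ℤ/257ℤ: [128, 128, 1]; 3 cycles in total.
With 3 cycles on 257 points, sign = (−1)^{257−3} = +1.
(185|257)_J = +1 (Zolotarev's lemma cross-check).

+1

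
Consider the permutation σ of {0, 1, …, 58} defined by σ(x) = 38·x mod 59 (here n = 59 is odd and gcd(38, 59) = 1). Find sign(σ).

Orbit of 50 under x↦38x: [50, 12, 43, 41, 24, 27, 23]… (length divides ord_59(38)).
Cycle type of π: 58 + 1; total 2 cycles.
n − c = 59 − 2 = 57; sign = (−1)^57 = -1.

-1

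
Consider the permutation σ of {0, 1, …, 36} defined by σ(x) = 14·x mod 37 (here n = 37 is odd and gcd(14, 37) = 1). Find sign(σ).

Orbit of 27 under x↦14x: [27, 8, 1, 14, 11, 6, 10]… (length divides ord_37(14)).
The orbit structure of x ↦ 14x mod 37: 4 orbits of sizes [12, 12, 12, 1].
Σ(ℓ_i−1) = 37−4 = 33; sign = (−1)^33 = -1.
Check: (14/37) = -1 by Zolotarev.

-1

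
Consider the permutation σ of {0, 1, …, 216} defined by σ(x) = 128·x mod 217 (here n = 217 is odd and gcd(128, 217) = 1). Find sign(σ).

+1

Trace 4: π^k(4) = [4, 78, 2, 39, 1, 128, 109] for k=0..6.
Cycle type of π: 15×12 + 5×6 + 3×2 + 1; total 21 cycles.
Σ(ℓ_i−1) = 217−21 = 196; sign = (−1)^196 = +1.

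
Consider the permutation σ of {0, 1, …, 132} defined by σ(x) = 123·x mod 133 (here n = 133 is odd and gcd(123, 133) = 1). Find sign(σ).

Start at x=25: 25 → 16 → 106 → 4 → 93 → 1 → 123 → … (one orbit).
Decompose π into cycles: lengths [9, 9, 9, 9, 9, 9, 9, 9, 9, 9, 9, 9, 9, 9, 3, 3, 1] (17 cycles, including the fixed point 0).
133 − 17 = 116 transpositions; sign(π) = (−1)^116 = +1.

+1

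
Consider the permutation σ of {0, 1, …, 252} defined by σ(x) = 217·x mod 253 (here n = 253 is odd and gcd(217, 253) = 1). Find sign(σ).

Trace 1: π^k(1) = [1, 217, 31, 149, 202, 65, 190] for k=0..6.
5 cycles of lengths [110, 110, 22, 10, 1].
n − c = 253 − 5 = 248; sign = (−1)^248 = +1.
Zolotarev: (217|253) = +1, matching the cycle-count sign.

+1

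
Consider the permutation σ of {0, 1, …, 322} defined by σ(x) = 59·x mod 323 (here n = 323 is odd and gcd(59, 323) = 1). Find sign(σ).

Start at x=115: 115 → 2 → 118 → 179 → 225 → 32 → 273 → … (one orbit).
The orbit structure of x ↦ 59x mod 323: 8 orbits of sizes [72, 72, 72, 72, 18, 8, 8, 1].
Σ(ℓ_i−1) = 323−8 = 315; sign = (−1)^315 = -1.
(59|323)_J = -1 (Zolotarev's lemma cross-check).

-1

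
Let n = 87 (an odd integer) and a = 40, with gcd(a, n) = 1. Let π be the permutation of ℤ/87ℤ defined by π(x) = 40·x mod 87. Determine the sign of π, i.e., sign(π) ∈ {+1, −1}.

Start at x=67: 67 → 70 → 16 → 31 → 22 → 10 → 52 → … (one orbit).
Cycle lengths of π_40 on ℤ/87ℤ: [28, 28, 28, 1, 1, 1]; 6 cycles in total.
n − c = 87 − 6 = 81; sign = (−1)^81 = -1.

-1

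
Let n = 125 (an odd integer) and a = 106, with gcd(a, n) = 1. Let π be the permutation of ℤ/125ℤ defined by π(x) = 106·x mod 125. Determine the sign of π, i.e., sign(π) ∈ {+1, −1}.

Trace 46: π^k(46) = [46, 1, 106, 111, 16, 71, 26] for k=0..6.
Decompose π into cycles: lengths [25, 25, 25, 25, 5, 5, 5, 5, 1, 1, 1, 1, 1] (13 cycles, including the fixed point 0).
n − c = 125 − 13 = 112; sign = (−1)^112 = +1.

+1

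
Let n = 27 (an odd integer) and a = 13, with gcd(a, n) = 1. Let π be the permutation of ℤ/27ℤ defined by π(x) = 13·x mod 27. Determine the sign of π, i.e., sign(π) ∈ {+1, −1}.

+1

Trace 4: π^k(4) = [4, 25, 1, 13, 7, 10, 22] for k=0..6.
Cycle lengths of π_13 on ℤ/27ℤ: [9, 9, 3, 3, 1, 1, 1]; 7 cycles in total.
27 − 7 = 20 transpositions; sign(π) = (−1)^20 = +1.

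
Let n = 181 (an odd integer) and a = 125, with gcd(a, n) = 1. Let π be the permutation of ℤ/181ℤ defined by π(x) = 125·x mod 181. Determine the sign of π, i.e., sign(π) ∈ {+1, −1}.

Trace 1: π^k(1) = [1, 125, 59, 135, 42] for k=0..4.
Cycle type of π: 5×36 + 1; total 37 cycles.
n − c = 181 − 37 = 144; sign = (−1)^144 = +1.
Check: (125/181) = +1 by Zolotarev.

+1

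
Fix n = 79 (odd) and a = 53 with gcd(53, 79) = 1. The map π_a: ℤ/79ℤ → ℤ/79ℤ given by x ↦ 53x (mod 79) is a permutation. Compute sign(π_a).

Orbit of 8 under x↦53x: [8, 29, 36, 12, 4, 54, 18]… (length divides ord_79(53)).
Cycle lengths of π_53 on ℤ/79ℤ: [78, 1]; 2 cycles in total.
79 − 2 = 77 transpositions; sign(π) = (−1)^77 = -1.

-1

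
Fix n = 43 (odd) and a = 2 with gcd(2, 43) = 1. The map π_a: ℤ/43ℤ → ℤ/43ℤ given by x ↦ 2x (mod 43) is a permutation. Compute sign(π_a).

Trace 39: π^k(39) = [39, 35, 27, 11, 22, 1, 2] for k=0..6.
4 cycles of lengths [14, 14, 14, 1].
sign(π) = (−1)^{n − #cycles} = (−1)^{43−4} = (−1)^39 = -1.
(2|43)_J = -1 (Zolotarev's lemma cross-check).

-1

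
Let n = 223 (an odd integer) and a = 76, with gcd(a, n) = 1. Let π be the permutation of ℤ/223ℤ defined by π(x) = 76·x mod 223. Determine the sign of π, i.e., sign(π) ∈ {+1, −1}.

Trace 83: π^k(83) = [83, 64, 181, 153, 32, 202, 188] for k=0..6.
π_76 has 3 disjoint cycles with lengths [111, 111, 1] on {0,…,222}.
With 3 cycles on 223 points, sign = (−1)^{223−3} = +1.
The Jacobi symbol (76|223) = +1 (Zolotarev) agrees.

+1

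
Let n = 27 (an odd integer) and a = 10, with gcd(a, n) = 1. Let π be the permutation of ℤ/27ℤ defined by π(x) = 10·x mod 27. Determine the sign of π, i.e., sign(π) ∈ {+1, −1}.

+1

Trace 1: π^k(1) = [1, 10, 19] for k=0..2.
π_10 has 15 disjoint cycles with lengths [3, 3, 3, 3, 3, 3, 1, 1, 1, 1, 1, 1, 1, 1, 1] on {0,…,26}.
27 − 15 = 12 transpositions; sign(π) = (−1)^12 = +1.
(10|27)_J = +1 (Zolotarev's lemma cross-check).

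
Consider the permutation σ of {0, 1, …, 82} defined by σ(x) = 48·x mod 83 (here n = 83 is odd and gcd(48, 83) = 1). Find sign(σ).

Start at x=81: 81 → 70 → 40 → 11 → 30 → 29 → 64 → … (one orbit).
Decompose π into cycles: lengths [41, 41, 1] (3 cycles, including the fixed point 0).
n − c = 83 − 3 = 80; sign = (−1)^80 = +1.

+1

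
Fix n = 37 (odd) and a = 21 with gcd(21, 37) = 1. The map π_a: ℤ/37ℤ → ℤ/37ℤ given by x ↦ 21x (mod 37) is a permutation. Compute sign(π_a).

Orbit of 30 under x↦21x: [30, 1, 21, 34, 11, 9, 4]… (length divides ord_37(21)).
Cycle lengths of π_21 on ℤ/37ℤ: [18, 18, 1]; 3 cycles in total.
n − c = 37 − 3 = 34; sign = (−1)^34 = +1.
Check: (21/37) = +1 by Zolotarev.

+1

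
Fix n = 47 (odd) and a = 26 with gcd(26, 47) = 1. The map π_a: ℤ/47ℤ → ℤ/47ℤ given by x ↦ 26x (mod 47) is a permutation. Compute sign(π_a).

-1

Start at x=43: 43 → 37 → 22 → 8 → 20 → 3 → 31 → … (one orbit).
The orbit structure of x ↦ 26x mod 47: 2 orbits of sizes [46, 1].
2 cycles on 47: each ℓ→(−1)^(ℓ−1), product (−1)^45 = -1.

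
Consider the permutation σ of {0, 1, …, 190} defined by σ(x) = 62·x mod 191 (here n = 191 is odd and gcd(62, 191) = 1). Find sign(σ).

Orbit of 146 under x↦62x: [146, 75, 66, 81, 56, 34, 7]… (length divides ord_191(62)).
The orbit structure of x ↦ 62x mod 191: 2 orbits of sizes [190, 1].
n − c = 191 − 2 = 189; sign = (−1)^189 = -1.
Check: (62/191) = -1 by Zolotarev.

-1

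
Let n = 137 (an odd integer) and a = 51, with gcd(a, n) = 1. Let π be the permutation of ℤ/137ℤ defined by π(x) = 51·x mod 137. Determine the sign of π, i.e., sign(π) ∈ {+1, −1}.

-1

Orbit of 3 under x↦51x: [3, 16, 131, 105, 12, 64, 113]… (length divides ord_137(51)).
Cycle type of π: 136 + 1; total 2 cycles.
n − c = 137 − 2 = 135; sign = (−1)^135 = -1.
(51|137)_J = -1 (Zolotarev's lemma cross-check).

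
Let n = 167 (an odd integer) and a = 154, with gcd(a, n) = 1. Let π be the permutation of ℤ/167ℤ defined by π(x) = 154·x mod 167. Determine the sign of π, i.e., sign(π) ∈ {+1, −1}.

+1

Start at x=63: 63 → 16 → 126 → 32 → 85 → 64 → 3 → … (one orbit).
Decompose π into cycles: lengths [83, 83, 1] (3 cycles, including the fixed point 0).
167 − 3 = 164 transpositions; sign(π) = (−1)^164 = +1.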